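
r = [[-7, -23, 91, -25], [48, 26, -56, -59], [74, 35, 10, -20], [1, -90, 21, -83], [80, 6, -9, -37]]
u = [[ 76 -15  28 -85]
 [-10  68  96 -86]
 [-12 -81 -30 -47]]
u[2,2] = -30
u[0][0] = 76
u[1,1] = 68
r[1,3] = -59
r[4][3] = -37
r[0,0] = -7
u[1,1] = 68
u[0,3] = -85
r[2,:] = [74, 35, 10, -20]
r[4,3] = -37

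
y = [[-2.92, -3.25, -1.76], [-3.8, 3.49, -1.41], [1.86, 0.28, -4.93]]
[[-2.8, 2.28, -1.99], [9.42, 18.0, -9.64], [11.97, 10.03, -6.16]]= y @ [[0.15, -1.73, 0.96], [1.95, 2.24, -1.09], [-2.26, -2.56, 1.55]]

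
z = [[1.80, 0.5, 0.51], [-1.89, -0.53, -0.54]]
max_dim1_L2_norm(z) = 2.04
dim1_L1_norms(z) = [2.81, 2.96]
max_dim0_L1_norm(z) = 3.69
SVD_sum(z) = [[1.80,0.5,0.51], [-1.89,-0.53,-0.54]] + [[0.00, -0.00, -0.00],[0.00, -0.0, -0.00]]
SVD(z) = [[-0.69,0.72], [0.72,0.69]] @ diag([2.809747571912741, 0.004310699531868297]) @ [[-0.93, -0.26, -0.26],[0.37, -0.7, -0.61]]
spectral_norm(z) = 2.81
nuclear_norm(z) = 2.81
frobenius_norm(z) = 2.81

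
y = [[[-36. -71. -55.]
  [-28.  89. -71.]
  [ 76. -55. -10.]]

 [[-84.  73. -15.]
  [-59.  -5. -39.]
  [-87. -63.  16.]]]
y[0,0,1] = -71.0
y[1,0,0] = -84.0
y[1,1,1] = -5.0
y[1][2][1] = -63.0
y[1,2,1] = -63.0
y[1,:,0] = [-84.0, -59.0, -87.0]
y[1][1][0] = -59.0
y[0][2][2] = -10.0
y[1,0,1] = 73.0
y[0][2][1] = -55.0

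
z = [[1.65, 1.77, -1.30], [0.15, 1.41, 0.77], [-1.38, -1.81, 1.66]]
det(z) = 1.66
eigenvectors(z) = [[0.85+0.00j, -0.64-0.00j, -0.64+0.00j],[(-0.37+0j), (0.29-0.26j), 0.29+0.26j],[0.37+0.00j, 0.66+0.00j, 0.66-0.00j]]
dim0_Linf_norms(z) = [1.65, 1.81, 1.66]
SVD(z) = [[-0.69,0.05,0.72], [-0.17,-0.98,-0.1], [0.70,-0.19,0.68]] @ diag([3.9718370014397766, 1.4936143515138196, 0.28040506940110876]) @ [[-0.54, -0.69, 0.49],[0.13, -0.64, -0.76],[0.83, -0.34, 0.43]]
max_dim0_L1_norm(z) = 4.99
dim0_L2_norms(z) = [2.16, 2.9, 2.24]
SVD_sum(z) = [[1.47, 1.89, -1.33], [0.36, 0.47, -0.33], [-1.5, -1.93, 1.36]] + [[0.01, -0.05, -0.05], [-0.19, 0.93, 1.11], [-0.04, 0.18, 0.22]] + [[0.17, -0.07, 0.09], [-0.02, 0.01, -0.01], [0.16, -0.07, 0.08]]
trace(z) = 4.72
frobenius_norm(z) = 4.25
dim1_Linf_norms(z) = [1.77, 1.41, 1.81]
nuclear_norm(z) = 5.75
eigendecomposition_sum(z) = [[0.22+0.00j, -0.00+0.00j, (0.21-0j)], [-0.10+0.00j, 0.00-0.00j, (-0.09+0j)], [0.09+0.00j, (-0+0j), 0.09-0.00j]] + [[(0.72-1.09j), (0.89-2.7j), (-0.76-0.23j)], [(0.12+0.78j), 0.70+1.57j, (0.43-0.21j)], [(-0.74+1.13j), -0.90+2.80j, 0.78+0.23j]] + [[(0.72+1.09j), (0.89+2.7j), -0.76+0.23j], [0.12-0.78j, 0.70-1.57j, 0.43+0.21j], [(-0.74-1.13j), -0.90-2.80j, (0.78-0.23j)]]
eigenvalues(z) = [(0.31+0j), (2.21+0.72j), (2.21-0.72j)]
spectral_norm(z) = 3.97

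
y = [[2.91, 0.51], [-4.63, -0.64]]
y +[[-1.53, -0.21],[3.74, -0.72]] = [[1.38,  0.30], [-0.89,  -1.36]]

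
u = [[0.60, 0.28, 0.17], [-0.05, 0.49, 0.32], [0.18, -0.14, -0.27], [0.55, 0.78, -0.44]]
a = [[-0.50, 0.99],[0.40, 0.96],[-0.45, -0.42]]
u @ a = [[-0.26, 0.79], [0.08, 0.29], [-0.02, 0.16], [0.24, 1.48]]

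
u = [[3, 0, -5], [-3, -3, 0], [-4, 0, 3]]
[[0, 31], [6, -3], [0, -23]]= u@[[0, 2], [-2, -1], [0, -5]]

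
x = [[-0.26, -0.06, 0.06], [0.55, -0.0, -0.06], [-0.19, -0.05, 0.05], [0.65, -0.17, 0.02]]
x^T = [[-0.26, 0.55, -0.19, 0.65], [-0.06, -0.00, -0.05, -0.17], [0.06, -0.06, 0.05, 0.02]]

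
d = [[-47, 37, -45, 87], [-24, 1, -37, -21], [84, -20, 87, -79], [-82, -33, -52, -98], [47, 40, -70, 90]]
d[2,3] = -79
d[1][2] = -37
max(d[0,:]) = 87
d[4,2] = -70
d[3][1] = -33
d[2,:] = [84, -20, 87, -79]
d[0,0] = -47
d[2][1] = -20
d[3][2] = -52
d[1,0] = -24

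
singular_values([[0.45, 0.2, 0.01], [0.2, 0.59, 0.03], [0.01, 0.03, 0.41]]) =[0.73, 0.41, 0.31]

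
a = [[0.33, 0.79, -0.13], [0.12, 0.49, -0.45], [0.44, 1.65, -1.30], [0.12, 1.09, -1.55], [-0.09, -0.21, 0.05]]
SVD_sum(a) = [[0.12, 0.51, -0.48], [0.11, 0.49, -0.45], [0.36, 1.54, -1.44], [0.31, 1.33, -1.24], [-0.03, -0.14, 0.13]] + [[0.21, 0.28, 0.35], [0.0, 0.00, 0.01], [0.08, 0.11, 0.14], [-0.19, -0.24, -0.31], [-0.05, -0.07, -0.09]] + [[-0.0, 0.0, 0.00], [0.00, -0.00, -0.0], [-0.00, 0.00, 0.00], [-0.0, 0.0, 0.00], [-0.00, 0.00, 0.00]]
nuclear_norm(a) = 3.70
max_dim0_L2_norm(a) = 2.2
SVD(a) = [[-0.24,-0.71,-0.27], [-0.23,-0.01,0.63], [-0.71,-0.28,-0.07], [-0.62,0.62,-0.12], [0.07,0.17,-0.71]] @ diag([2.998135921609919, 0.6955816026347861, 0.006872381556997612]) @ [[-0.17, -0.72, 0.67], [-0.43, -0.56, -0.71], [0.89, -0.41, -0.22]]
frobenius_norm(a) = 3.08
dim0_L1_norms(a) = [1.1, 4.23, 3.48]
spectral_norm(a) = 3.00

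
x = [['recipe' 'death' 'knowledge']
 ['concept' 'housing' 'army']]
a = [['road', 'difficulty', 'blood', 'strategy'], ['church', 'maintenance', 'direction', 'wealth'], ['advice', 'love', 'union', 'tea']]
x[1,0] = 'concept'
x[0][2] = 'knowledge'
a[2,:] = ['advice', 'love', 'union', 'tea']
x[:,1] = ['death', 'housing']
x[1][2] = 'army'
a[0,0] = 'road'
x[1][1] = 'housing'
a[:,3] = ['strategy', 'wealth', 'tea']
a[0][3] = 'strategy'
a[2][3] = 'tea'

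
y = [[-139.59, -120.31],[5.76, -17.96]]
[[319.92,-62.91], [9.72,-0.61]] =y@ [[-1.43, 0.33], [-1.0, 0.14]]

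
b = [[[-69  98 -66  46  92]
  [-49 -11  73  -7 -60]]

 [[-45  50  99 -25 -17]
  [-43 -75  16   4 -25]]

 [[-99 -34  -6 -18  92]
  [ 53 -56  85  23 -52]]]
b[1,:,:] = [[-45, 50, 99, -25, -17], [-43, -75, 16, 4, -25]]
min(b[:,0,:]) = -99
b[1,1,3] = 4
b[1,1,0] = -43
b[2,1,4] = -52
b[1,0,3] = -25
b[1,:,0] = [-45, -43]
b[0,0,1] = 98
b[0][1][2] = 73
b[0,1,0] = -49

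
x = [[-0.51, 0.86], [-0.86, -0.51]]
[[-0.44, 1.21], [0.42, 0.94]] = x@[[-0.14, -1.42], [-0.59, 0.56]]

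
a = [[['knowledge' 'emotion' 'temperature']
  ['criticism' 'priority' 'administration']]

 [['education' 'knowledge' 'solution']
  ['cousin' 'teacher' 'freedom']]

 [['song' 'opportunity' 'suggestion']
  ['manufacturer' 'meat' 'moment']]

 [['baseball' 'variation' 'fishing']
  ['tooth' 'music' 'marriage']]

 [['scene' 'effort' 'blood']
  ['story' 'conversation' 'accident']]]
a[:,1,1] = ['priority', 'teacher', 'meat', 'music', 'conversation']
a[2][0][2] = 'suggestion'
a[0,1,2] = 'administration'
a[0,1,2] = 'administration'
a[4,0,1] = 'effort'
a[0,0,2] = 'temperature'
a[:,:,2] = [['temperature', 'administration'], ['solution', 'freedom'], ['suggestion', 'moment'], ['fishing', 'marriage'], ['blood', 'accident']]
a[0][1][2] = 'administration'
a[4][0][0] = 'scene'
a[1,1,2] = 'freedom'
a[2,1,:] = ['manufacturer', 'meat', 'moment']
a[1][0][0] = 'education'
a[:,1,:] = [['criticism', 'priority', 'administration'], ['cousin', 'teacher', 'freedom'], ['manufacturer', 'meat', 'moment'], ['tooth', 'music', 'marriage'], ['story', 'conversation', 'accident']]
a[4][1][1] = 'conversation'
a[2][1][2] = 'moment'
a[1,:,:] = [['education', 'knowledge', 'solution'], ['cousin', 'teacher', 'freedom']]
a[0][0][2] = 'temperature'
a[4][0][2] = 'blood'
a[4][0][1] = 'effort'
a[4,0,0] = 'scene'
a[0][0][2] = 'temperature'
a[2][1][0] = 'manufacturer'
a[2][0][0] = 'song'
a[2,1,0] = 'manufacturer'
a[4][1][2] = 'accident'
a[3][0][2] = 'fishing'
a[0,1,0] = 'criticism'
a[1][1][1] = 'teacher'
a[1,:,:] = [['education', 'knowledge', 'solution'], ['cousin', 'teacher', 'freedom']]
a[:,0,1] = ['emotion', 'knowledge', 'opportunity', 'variation', 'effort']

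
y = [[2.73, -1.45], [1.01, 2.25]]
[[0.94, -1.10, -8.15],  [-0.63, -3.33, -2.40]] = y @ [[0.16, -0.96, -2.87],[-0.35, -1.05, 0.22]]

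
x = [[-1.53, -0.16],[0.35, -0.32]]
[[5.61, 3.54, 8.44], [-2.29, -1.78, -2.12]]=x @ [[-3.96,-2.6,-5.57],[2.82,2.72,0.54]]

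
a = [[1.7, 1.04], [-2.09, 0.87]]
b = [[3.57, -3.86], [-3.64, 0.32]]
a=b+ [[-1.87, 4.9], [1.55, 0.55]]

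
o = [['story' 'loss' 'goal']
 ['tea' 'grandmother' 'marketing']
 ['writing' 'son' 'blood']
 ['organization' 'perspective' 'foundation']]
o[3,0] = 'organization'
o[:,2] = ['goal', 'marketing', 'blood', 'foundation']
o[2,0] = 'writing'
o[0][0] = 'story'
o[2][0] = 'writing'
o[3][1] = 'perspective'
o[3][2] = 'foundation'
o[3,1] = 'perspective'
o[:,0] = ['story', 'tea', 'writing', 'organization']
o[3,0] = 'organization'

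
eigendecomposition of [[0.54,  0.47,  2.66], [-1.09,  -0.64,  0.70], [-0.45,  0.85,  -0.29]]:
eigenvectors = [[(0.8+0j), 0.80-0.00j, (-0.37+0j)], [-0.18+0.43j, (-0.18-0.43j), (-0.82+0j)], [0.04+0.37j, 0.04-0.37j, 0.43+0.00j]]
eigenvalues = [(0.56+1.47j), (0.56-1.47j), (-1.51+0j)]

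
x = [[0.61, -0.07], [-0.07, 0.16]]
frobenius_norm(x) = 0.64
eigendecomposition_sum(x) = [[0.61,  -0.09], [-0.09,  0.01]] + [[0.0, 0.02], [0.02, 0.15]]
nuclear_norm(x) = 0.77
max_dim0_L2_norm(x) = 0.61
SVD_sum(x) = [[0.61, -0.09], [-0.09, 0.01]] + [[0.00, 0.02],[0.02, 0.15]]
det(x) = 0.09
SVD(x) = [[-0.99,0.15], [0.15,0.99]] @ diag([0.6206374333589635, 0.14936256664103645]) @ [[-0.99, 0.15],  [0.15, 0.99]]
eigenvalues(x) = [0.62, 0.15]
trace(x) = 0.77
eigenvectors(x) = [[0.99, 0.15], [-0.15, 0.99]]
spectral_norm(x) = 0.62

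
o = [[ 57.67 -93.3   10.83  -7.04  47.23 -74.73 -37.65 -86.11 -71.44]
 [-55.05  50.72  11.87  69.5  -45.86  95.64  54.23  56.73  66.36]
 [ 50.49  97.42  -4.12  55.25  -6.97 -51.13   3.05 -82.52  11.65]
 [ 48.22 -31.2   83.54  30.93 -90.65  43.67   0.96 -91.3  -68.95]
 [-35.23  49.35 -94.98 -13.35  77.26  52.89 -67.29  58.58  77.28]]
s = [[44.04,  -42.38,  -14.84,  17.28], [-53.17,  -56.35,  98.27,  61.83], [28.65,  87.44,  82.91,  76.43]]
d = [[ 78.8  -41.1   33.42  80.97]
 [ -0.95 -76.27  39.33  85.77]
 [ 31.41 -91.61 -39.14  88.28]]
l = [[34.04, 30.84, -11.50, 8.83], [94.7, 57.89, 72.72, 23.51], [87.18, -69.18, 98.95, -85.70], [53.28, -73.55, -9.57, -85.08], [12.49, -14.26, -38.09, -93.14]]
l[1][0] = 94.7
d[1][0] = -0.95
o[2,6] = 3.05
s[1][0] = -53.17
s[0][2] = -14.84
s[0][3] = 17.28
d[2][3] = 88.28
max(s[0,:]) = 44.04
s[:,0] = [44.04, -53.17, 28.65]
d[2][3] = 88.28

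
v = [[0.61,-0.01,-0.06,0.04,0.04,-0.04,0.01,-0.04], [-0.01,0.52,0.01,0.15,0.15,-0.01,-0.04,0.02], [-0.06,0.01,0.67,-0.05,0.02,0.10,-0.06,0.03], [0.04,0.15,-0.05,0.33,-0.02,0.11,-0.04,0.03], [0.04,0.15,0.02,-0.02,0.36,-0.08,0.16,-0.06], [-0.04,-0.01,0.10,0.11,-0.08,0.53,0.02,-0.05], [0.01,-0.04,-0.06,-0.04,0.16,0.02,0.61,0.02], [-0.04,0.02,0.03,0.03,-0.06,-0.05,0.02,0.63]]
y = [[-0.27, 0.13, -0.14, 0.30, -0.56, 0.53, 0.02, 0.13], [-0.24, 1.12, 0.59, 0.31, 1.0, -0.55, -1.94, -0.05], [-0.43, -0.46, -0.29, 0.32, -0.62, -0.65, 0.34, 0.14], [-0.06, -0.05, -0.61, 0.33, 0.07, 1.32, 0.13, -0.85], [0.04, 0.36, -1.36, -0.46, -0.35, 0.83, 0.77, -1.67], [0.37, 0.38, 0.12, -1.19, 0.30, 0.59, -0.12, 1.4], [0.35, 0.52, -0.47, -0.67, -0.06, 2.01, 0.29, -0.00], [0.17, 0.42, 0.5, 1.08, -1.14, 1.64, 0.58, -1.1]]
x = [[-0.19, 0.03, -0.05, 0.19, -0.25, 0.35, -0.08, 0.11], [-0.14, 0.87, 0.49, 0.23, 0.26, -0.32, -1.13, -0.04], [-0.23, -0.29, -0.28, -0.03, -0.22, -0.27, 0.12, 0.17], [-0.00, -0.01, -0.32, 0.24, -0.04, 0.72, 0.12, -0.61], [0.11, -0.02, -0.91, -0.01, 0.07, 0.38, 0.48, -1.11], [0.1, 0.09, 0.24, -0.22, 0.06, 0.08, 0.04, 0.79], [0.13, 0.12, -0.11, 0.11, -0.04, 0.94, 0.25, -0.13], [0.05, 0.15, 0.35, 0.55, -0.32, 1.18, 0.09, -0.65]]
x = y @ v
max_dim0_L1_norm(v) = 1.0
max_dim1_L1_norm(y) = 6.63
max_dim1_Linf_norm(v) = 0.67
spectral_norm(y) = 4.09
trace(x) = 0.39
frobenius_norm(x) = 3.29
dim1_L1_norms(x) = [1.25, 3.48, 1.61, 2.06, 3.09, 1.62, 1.83, 3.34]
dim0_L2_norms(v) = [0.62, 0.56, 0.69, 0.39, 0.44, 0.56, 0.64, 0.64]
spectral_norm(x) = 2.39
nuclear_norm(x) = 6.64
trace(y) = 0.32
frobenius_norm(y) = 5.92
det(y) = -0.00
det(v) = 0.00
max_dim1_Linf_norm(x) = 1.18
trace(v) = 4.26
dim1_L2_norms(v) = [0.62, 0.56, 0.69, 0.39, 0.44, 0.56, 0.64, 0.64]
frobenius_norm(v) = 1.62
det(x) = 0.00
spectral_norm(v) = 0.79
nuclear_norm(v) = 4.26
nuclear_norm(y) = 12.79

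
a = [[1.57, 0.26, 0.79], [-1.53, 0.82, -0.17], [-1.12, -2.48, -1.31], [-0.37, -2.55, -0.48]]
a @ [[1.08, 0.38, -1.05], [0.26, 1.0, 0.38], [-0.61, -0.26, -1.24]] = [[1.28, 0.65, -2.53], [-1.34, 0.28, 2.13], [-1.06, -2.56, 1.86], [-0.77, -2.57, 0.01]]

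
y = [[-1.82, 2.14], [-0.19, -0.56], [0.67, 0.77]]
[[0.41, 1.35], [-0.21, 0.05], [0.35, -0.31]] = y@[[0.15,-0.6],[0.32,0.12]]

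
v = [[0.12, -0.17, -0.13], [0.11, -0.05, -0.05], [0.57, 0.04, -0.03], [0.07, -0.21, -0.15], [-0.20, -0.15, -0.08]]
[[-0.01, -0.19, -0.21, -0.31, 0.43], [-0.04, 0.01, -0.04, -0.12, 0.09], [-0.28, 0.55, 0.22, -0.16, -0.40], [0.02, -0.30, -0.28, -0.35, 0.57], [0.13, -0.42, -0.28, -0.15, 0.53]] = v@[[-0.48, 0.87, 0.30, -0.39, -0.52], [-0.19, 1.54, 1.37, 1.54, -2.73], [-0.1, 0.24, 0.12, -0.0, -0.23]]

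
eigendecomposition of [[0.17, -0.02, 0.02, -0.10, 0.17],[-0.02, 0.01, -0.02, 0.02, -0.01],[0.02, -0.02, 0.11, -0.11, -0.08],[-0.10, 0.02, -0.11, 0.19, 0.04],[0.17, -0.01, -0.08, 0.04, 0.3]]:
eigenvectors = [[-0.54, 0.38, 0.13, -0.74, -0.02], [0.04, -0.1, 0.34, -0.05, 0.93], [0.17, 0.5, -0.79, -0.01, 0.33], [0.02, -0.76, -0.44, -0.48, 0.06], [-0.82, -0.17, -0.23, 0.47, 0.12]]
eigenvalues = [0.43, 0.32, 0.03, -0.0, 0.0]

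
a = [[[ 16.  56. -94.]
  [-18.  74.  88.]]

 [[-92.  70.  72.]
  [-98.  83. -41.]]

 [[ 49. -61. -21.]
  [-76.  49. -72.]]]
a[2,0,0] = 49.0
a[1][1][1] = 83.0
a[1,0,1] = 70.0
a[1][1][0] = -98.0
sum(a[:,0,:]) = -5.0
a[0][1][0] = -18.0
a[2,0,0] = 49.0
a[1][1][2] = -41.0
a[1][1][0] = -98.0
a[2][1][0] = -76.0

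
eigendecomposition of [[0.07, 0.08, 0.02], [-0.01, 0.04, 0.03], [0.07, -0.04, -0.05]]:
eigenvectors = [[-0.90+0.00j, -0.20-0.08j, -0.20+0.08j],[-0.09+0.00j, 0.44+0.06j, 0.44-0.06j],[(-0.43+0j), -0.87+0.00j, (-0.87-0j)]]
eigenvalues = [(0.09+0j), (-0.01+0.01j), (-0.01-0.01j)]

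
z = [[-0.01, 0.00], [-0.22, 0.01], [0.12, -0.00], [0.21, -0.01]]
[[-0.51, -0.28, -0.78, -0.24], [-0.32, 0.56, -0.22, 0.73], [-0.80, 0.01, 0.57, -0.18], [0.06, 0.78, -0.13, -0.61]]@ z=[[-0.08, -0.00], [0.01, -0.00], [0.04, 0.0], [-0.32, 0.01]]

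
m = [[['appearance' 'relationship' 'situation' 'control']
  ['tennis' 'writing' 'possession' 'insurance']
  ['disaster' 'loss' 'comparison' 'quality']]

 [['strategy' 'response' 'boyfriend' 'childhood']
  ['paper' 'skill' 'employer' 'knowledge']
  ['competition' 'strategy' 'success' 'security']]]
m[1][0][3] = 'childhood'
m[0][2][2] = 'comparison'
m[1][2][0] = 'competition'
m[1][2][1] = 'strategy'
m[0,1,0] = 'tennis'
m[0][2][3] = 'quality'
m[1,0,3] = 'childhood'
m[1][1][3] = 'knowledge'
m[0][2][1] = 'loss'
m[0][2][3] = 'quality'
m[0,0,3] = 'control'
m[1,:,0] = ['strategy', 'paper', 'competition']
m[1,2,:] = ['competition', 'strategy', 'success', 'security']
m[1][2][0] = 'competition'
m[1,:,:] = [['strategy', 'response', 'boyfriend', 'childhood'], ['paper', 'skill', 'employer', 'knowledge'], ['competition', 'strategy', 'success', 'security']]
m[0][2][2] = 'comparison'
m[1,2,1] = 'strategy'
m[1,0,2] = 'boyfriend'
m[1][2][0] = 'competition'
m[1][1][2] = 'employer'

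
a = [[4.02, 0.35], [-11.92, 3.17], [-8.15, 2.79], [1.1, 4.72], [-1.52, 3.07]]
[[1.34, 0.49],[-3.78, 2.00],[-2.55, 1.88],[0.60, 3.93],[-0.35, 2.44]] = a @ [[0.33, 0.05], [0.05, 0.82]]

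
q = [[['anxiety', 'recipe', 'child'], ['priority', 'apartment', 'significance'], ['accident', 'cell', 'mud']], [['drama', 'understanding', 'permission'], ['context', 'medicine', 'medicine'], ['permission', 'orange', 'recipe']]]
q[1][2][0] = 'permission'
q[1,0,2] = 'permission'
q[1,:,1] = ['understanding', 'medicine', 'orange']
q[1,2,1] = 'orange'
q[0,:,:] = [['anxiety', 'recipe', 'child'], ['priority', 'apartment', 'significance'], ['accident', 'cell', 'mud']]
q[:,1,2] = ['significance', 'medicine']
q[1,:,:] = [['drama', 'understanding', 'permission'], ['context', 'medicine', 'medicine'], ['permission', 'orange', 'recipe']]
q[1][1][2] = 'medicine'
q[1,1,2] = 'medicine'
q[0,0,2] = 'child'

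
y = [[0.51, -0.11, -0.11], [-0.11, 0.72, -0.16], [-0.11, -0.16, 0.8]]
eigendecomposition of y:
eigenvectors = [[-0.8, -0.6, -0.06], [-0.46, 0.66, -0.59], [-0.39, 0.45, 0.8]]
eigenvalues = [0.39, 0.71, 0.93]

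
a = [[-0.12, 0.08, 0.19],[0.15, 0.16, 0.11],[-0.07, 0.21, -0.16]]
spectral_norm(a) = 0.28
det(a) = 0.02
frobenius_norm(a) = 0.44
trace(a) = -0.12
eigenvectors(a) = [[0.70+0.00j, (0.7-0j), (0.36+0j)], [(-0.14-0.24j), (-0.14+0.24j), (0.86+0j)], [(-0.22+0.62j), -0.22-0.62j, 0.36+0.00j]]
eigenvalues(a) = [(-0.19+0.14j), (-0.19-0.14j), (0.27+0j)]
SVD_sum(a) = [[-0.0, 0.01, -0.0], [-0.01, 0.09, -0.04], [-0.02, 0.24, -0.10]] + [[0.03, 0.07, 0.17],[0.02, 0.07, 0.17],[-0.01, -0.03, -0.06]] + [[-0.14, -0.0, 0.02], [0.13, 0.0, -0.02], [-0.04, -0.0, 0.01]]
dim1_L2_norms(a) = [0.24, 0.25, 0.27]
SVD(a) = [[0.02, 0.69, -0.72], [0.34, 0.67, 0.66], [0.94, -0.26, -0.22]] @ diag([0.27651908143215354, 0.2723446428327768, 0.20264647325874005]) @ [[-0.06,0.92,-0.39], [0.13,0.4,0.91], [0.99,0.01,-0.15]]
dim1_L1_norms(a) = [0.39, 0.42, 0.44]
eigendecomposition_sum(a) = [[-0.07+0.08j, (-0-0.07j), 0.08+0.08j], [(0.04+0.01j), (-0.02+0.01j), 0.01-0.04j], [-0.05-0.09j, 0.06+0.02j, -0.10+0.04j]] + [[(-0.07-0.08j), -0.00+0.07j, (0.08-0.08j)], [(0.04-0.01j), -0.02-0.01j, 0.01+0.04j], [-0.05+0.09j, 0.06-0.02j, -0.10-0.04j]] + [[(0.03-0j), (0.09+0j), 0.03+0.00j], [(0.07-0j), 0.21+0.00j, 0.08+0.00j], [0.03-0.00j, 0.09+0.00j, (0.03+0j)]]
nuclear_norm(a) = 0.75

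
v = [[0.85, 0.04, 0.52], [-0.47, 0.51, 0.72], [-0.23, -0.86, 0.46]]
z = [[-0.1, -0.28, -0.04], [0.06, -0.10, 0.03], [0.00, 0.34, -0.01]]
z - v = [[-0.95, -0.32, -0.56], [0.53, -0.61, -0.69], [0.23, 1.2, -0.47]]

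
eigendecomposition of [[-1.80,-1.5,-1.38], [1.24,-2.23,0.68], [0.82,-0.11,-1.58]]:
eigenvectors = [[0.76+0.00j, (0.76-0j), (-0.44+0j)], [(-0-0.54j), (-0+0.54j), (-0.65+0j)], [(-0.01-0.36j), (-0.01+0.36j), 0.62+0.00j]]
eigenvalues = [(-1.78+1.73j), (-1.78-1.73j), (-2.04+0j)]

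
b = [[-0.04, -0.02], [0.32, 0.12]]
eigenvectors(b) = [[0.24-0.00j, 0.24+0.00j], [(-0.97+0j), (-0.97-0j)]]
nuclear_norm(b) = 0.35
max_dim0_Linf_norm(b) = 0.32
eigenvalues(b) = [(0.04+0j), (0.04-0j)]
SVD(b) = [[-0.13, 0.99], [0.99, 0.13]] @ diag([0.3446424919657298, 0.004642491965729799]) @ [[0.94, 0.35], [0.35, -0.94]]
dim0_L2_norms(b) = [0.32, 0.12]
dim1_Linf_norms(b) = [0.04, 0.32]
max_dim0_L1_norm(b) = 0.36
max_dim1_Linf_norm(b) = 0.32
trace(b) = 0.08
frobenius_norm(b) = 0.34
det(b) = 0.00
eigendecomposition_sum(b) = [[-0.02+2147483.65j, (-0.01+536870.91j)],[(0.16-8589934.59j), 0.06-2147483.65j]] + [[(-0.02-2147483.65j), (-0.01-536870.91j)], [(0.16+8589934.59j), 0.06+2147483.65j]]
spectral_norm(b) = 0.34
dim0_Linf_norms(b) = [0.32, 0.12]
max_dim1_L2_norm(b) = 0.34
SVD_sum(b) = [[-0.04, -0.02], [0.32, 0.12]] + [[0.0, -0.00], [0.0, -0.00]]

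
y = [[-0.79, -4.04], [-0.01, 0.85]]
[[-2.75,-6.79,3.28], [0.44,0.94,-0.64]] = y@[[0.77,  2.77,  -0.27], [0.53,  1.14,  -0.76]]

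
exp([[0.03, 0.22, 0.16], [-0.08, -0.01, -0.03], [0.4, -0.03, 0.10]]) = [[1.05, 0.22, 0.17],[-0.09, 0.98, -0.04],[0.43, 0.01, 1.14]]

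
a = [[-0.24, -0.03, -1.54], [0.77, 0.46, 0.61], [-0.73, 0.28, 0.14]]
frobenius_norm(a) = 2.06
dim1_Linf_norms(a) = [1.54, 0.77, 0.73]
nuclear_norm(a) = 3.19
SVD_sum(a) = [[-0.55, -0.21, -1.39], [0.33, 0.13, 0.83], [-0.04, -0.01, -0.09]] + [[0.32, 0.01, -0.13], [0.46, 0.01, -0.18], [-0.67, -0.01, 0.27]] + [[-0.01,  0.18,  -0.02], [-0.02,  0.32,  -0.04], [-0.02,  0.31,  -0.04]]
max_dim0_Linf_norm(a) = 1.54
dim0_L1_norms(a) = [1.74, 0.77, 2.29]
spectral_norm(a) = 1.76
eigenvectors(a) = [[-0.72+0.00j, (0.64+0j), (0.64-0j)], [0.50+0.00j, 0.61-0.15j, (0.61+0.15j)], [-0.48+0.00j, (-0.44-0.02j), (-0.44+0.02j)]]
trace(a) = 0.36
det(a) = -0.81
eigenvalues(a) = [(-1.25+0j), (0.8+0.06j), (0.8-0.06j)]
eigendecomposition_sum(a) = [[-0.65-0.00j, 0.12-0.00j, (-0.77+0j)], [(0.45+0j), -0.08+0.00j, 0.53-0.00j], [-0.43-0.00j, 0.08-0.00j, -0.52+0.00j]] + [[0.21-0.16j, -0.07+1.47j, (-0.38+1.77j)], [(0.16-0.2j), 0.27+1.44j, (0.04+1.8j)], [(-0.15+0.11j), (0.1-1.02j), 0.33-1.22j]] + [[(0.21+0.16j), -0.07-1.47j, (-0.38-1.77j)], [(0.16+0.2j), 0.27-1.44j, 0.04-1.80j], [(-0.15-0.11j), 0.10+1.02j, 0.33+1.22j]]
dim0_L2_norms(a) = [1.09, 0.54, 1.66]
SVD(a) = [[-0.86, -0.37, 0.37], [0.51, -0.53, 0.68], [-0.06, 0.77, 0.64]] @ diag([1.7635181016674795, 0.945052806995742, 0.48423041734343747]) @ [[0.36,0.14,0.92], [-0.93,-0.02,0.37], [-0.07,0.99,-0.12]]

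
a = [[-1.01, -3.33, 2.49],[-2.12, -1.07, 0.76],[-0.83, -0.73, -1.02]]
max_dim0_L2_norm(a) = 3.57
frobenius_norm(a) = 5.18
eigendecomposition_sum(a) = [[0.73+0.00j, -1.03+0.00j, (0.4-0j)], [-0.60+0.00j, 0.86-0.00j, (-0.33+0j)], [-0.06+0.00j, 0.09-0.00j, -0.03+0.00j]] + [[-0.87-0.56j, -1.15-0.90j, 1.05+2.20j], [(-0.76-0.79j), -0.97-1.21j, (0.55+2.52j)], [(-0.38-1.02j), -0.41-1.49j, -0.49+2.53j]] + [[-0.87+0.56j, (-1.15+0.9j), 1.05-2.20j], [-0.76+0.79j, (-0.97+1.21j), 0.55-2.52j], [-0.38+1.02j, -0.41+1.49j, (-0.49-2.53j)]]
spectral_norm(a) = 4.70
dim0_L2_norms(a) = [2.49, 3.57, 2.8]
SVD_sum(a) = [[-1.70, -3.14, 2.23], [-0.83, -1.53, 1.09], [-0.14, -0.25, 0.18]] + [[0.59, -0.03, 0.41], [-1.03, 0.04, -0.72], [-1.01, 0.04, -0.71]] + [[0.10, -0.16, -0.15], [-0.26, 0.42, 0.39], [0.32, -0.52, -0.49]]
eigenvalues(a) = [(1.55+0j), (-2.33+0.76j), (-2.33-0.76j)]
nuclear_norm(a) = 7.64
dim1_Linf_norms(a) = [3.33, 2.12, 1.02]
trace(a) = -3.10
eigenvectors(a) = [[-0.77+0.00j, (-0.54+0.13j), -0.54-0.13j], [(0.64+0j), -0.59+0.00j, -0.59-0.00j], [0.07+0.00j, (-0.54-0.23j), -0.54+0.23j]]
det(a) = 9.28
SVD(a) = [[-0.90,0.38,0.24], [-0.44,-0.66,-0.61], [-0.07,-0.65,0.76]] @ diag([4.698380208381578, 1.908422599820652, 1.0350587413195758]) @ [[0.40, 0.75, -0.53], [0.82, -0.04, 0.57], [0.41, -0.66, -0.63]]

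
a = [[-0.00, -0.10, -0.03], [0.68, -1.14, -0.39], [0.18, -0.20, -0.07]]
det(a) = 0.00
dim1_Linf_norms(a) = [0.1, 1.14, 0.2]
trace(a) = -1.21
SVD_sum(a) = [[0.04, -0.07, -0.03], [0.69, -1.14, -0.39], [0.14, -0.22, -0.08]] + [[-0.04, -0.03, -0.01], [-0.01, -0.00, -0.00], [0.04, 0.02, 0.01]] + [[0.00, -0.00, 0.0], [-0.0, 0.0, -0.00], [0.0, -0.0, 0.00]]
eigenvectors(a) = [[0.09,0.65,0.06], [0.98,0.59,-0.29], [0.17,-0.48,0.96]]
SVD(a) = [[0.06,-0.71,0.7], [0.98,-0.09,-0.18], [0.19,0.70,0.69]] @ diag([1.4131283639526613, 0.07324661711170015, 0.0017776597445350335]) @ [[0.5, -0.82, -0.28],[0.87, 0.49, 0.11],[0.05, -0.3, 0.95]]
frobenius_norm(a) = 1.42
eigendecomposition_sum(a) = [[0.07,-0.11,-0.04],[0.74,-1.14,-0.39],[0.13,-0.20,-0.07]] + [[-0.07, 0.01, 0.01], [-0.06, 0.00, 0.01], [0.05, -0.00, -0.0]] + [[0.00,-0.0,0.0], [-0.00,0.0,-0.00], [0.0,-0.0,0.00]]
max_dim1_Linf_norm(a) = 1.14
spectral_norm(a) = 1.41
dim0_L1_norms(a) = [0.86, 1.44, 0.49]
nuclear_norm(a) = 1.49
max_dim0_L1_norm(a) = 1.44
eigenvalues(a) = [-1.14, -0.07, 0.0]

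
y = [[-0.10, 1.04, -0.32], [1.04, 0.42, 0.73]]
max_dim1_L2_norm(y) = 1.34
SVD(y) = [[0.16, 0.99], [0.99, -0.16]] @ diag([1.344230054549931, 1.0853320047085544]) @ [[0.75, 0.43, 0.5], [-0.24, 0.88, -0.40]]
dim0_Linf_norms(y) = [1.04, 1.04, 0.73]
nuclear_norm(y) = 2.43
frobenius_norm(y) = 1.73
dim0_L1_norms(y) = [1.14, 1.46, 1.05]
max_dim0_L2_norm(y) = 1.12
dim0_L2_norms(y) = [1.04, 1.12, 0.8]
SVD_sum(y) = [[0.16, 0.09, 0.11],[1.00, 0.57, 0.66]] + [[-0.26, 0.95, -0.43], [0.04, -0.15, 0.07]]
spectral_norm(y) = 1.34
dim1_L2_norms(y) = [1.09, 1.34]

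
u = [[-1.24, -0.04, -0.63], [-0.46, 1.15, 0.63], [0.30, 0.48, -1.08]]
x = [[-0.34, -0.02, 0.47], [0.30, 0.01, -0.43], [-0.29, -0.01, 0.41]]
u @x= [[0.59, 0.03, -0.82], [0.32, 0.01, -0.45], [0.36, 0.01, -0.51]]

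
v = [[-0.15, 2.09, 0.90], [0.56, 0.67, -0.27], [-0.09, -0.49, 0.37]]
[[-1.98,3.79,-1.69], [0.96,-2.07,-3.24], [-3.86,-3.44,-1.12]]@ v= [[2.57, -0.77, -3.43], [-1.01, 2.21, 0.22], [-1.25, -9.82, -2.96]]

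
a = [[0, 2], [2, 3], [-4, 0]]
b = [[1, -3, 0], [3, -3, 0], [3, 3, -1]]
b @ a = [[-6, -7], [-6, -3], [10, 15]]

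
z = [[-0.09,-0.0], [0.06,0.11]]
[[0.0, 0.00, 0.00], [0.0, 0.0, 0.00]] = z @ [[0.0,  0.0,  -0.0], [-0.00,  -0.00,  0.0]]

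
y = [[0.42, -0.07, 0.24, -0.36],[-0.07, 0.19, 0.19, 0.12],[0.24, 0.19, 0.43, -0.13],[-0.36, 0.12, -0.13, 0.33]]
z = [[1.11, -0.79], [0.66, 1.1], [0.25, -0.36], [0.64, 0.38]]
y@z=[[0.25,  -0.63],[0.17,  0.24],[0.42,  -0.18],[-0.14,  0.59]]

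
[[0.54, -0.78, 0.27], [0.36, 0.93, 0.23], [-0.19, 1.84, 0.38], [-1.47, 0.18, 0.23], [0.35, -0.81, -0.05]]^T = [[0.54, 0.36, -0.19, -1.47, 0.35],[-0.78, 0.93, 1.84, 0.18, -0.81],[0.27, 0.23, 0.38, 0.23, -0.05]]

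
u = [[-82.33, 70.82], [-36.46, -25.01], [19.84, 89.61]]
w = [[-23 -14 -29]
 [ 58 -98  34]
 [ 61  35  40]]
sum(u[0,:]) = -11.510000000000005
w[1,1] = -98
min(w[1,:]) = -98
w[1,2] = 34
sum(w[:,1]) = -77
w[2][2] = 40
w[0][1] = -14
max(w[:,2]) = 40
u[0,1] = 70.82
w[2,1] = 35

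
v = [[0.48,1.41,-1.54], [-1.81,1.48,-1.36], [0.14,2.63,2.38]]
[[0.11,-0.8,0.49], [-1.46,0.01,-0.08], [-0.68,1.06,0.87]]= v @ [[0.67, -0.32, 0.26], [-0.23, 0.02, 0.29], [-0.07, 0.44, 0.03]]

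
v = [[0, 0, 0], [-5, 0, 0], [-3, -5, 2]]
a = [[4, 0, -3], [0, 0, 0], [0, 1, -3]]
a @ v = [[9, 15, -6], [0, 0, 0], [4, 15, -6]]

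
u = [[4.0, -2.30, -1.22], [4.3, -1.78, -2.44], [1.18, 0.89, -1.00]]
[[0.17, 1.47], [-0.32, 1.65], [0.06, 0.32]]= u@[[0.37, 0.25], [0.25, -0.13], [0.60, -0.14]]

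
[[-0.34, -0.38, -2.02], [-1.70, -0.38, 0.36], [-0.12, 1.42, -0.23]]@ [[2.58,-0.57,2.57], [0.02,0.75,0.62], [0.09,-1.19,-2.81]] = [[-1.07, 2.31, 4.57], [-4.36, 0.26, -5.62], [-0.3, 1.41, 1.22]]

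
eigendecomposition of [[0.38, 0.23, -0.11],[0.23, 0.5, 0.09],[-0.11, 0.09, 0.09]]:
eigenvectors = [[-0.61, -0.66, 0.44], [-0.79, 0.50, -0.35], [-0.01, 0.56, 0.83]]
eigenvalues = [0.68, 0.3, -0.01]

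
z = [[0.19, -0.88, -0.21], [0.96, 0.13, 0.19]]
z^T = [[0.19, 0.96], [-0.88, 0.13], [-0.21, 0.19]]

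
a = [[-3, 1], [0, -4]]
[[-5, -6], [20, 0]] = a@[[0, 2], [-5, 0]]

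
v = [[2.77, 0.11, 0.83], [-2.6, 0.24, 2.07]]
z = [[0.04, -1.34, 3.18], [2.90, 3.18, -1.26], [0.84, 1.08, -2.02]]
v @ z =[[1.13, -2.47, 6.99],  [2.33, 6.48, -12.75]]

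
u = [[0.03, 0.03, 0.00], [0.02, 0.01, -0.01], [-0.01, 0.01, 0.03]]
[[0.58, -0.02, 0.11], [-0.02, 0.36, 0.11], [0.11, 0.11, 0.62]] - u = [[0.55, -0.05, 0.11], [-0.04, 0.35, 0.12], [0.12, 0.10, 0.59]]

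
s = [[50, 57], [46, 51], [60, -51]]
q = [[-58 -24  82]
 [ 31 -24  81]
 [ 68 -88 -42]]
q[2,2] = -42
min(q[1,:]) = -24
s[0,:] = [50, 57]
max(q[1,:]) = 81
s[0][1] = 57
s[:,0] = [50, 46, 60]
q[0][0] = -58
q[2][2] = -42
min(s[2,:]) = -51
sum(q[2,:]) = -62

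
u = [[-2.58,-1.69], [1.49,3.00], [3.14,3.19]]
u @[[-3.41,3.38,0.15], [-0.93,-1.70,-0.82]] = [[10.37, -5.85, 1.00],[-7.87, -0.06, -2.24],[-13.67, 5.19, -2.14]]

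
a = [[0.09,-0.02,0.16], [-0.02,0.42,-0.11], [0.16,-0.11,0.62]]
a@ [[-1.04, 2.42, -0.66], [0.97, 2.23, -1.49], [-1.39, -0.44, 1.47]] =[[-0.34, 0.10, 0.21], [0.58, 0.94, -0.77], [-1.13, -0.13, 0.97]]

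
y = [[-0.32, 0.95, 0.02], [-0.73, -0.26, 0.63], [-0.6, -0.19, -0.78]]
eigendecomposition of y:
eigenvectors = [[(0.1-0.64j),0.10+0.64j,0.42+0.00j], [(0.67+0j),(0.67-0j),(-0.32+0j)], [0.20+0.31j,(0.2-0.31j),0.85+0.00j]]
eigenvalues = [(-0.18+0.98j), (-0.18-0.98j), (-1+0j)]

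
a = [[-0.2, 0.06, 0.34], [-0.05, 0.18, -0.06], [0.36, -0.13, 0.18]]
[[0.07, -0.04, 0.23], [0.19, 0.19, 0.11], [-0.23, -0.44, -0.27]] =a@[[-0.24, -0.67, -0.68], [0.93, 0.68, 0.47], [-0.10, -0.63, 0.18]]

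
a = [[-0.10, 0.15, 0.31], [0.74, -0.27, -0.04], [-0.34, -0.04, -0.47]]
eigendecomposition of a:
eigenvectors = [[(-0.33+0j),(-0.2+0.17j),-0.20-0.17j], [(-0.89+0j),(0.87+0j),0.87-0.00j], [(0.3+0j),(-0.29-0.29j),-0.29+0.29j]]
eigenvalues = [(0.02+0j), (-0.43+0.16j), (-0.43-0.16j)]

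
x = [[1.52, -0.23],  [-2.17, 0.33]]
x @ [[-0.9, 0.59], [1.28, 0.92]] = [[-1.66,0.69], [2.38,-0.98]]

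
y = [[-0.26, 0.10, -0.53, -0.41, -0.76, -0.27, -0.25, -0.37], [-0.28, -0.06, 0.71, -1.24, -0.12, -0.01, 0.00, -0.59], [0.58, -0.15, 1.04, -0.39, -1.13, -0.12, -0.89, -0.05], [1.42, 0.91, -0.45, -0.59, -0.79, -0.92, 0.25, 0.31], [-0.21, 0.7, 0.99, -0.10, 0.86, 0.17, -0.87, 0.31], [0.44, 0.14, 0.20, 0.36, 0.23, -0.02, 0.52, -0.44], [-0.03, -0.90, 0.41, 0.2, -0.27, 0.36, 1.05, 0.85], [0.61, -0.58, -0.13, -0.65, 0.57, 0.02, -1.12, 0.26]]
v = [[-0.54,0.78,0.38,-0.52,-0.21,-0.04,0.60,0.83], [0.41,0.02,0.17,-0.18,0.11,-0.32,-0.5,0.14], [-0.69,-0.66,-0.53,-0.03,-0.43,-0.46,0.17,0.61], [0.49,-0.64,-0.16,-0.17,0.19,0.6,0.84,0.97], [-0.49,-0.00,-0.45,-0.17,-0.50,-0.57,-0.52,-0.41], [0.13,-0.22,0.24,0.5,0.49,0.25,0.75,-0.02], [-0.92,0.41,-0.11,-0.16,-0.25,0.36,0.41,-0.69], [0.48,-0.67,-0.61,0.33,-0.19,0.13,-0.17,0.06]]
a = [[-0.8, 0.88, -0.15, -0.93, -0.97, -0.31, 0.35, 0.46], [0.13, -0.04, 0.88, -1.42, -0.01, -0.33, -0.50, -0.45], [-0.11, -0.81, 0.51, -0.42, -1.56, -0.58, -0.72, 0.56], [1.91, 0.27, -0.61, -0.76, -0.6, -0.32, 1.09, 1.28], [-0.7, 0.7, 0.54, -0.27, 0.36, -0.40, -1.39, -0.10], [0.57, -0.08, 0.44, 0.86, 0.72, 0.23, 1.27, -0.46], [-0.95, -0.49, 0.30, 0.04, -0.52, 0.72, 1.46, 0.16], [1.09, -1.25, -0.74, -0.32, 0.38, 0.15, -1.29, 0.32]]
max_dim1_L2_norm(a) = 2.82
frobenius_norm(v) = 3.69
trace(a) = 1.28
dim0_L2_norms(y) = [1.76, 1.59, 1.81, 1.68, 1.92, 1.05, 2.07, 1.29]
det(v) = 0.00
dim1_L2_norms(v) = [1.55, 0.78, 1.41, 1.66, 1.22, 1.11, 1.37, 1.12]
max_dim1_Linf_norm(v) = 0.97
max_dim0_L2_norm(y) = 2.07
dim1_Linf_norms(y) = [0.76, 1.24, 1.13, 1.42, 0.99, 0.52, 1.05, 1.12]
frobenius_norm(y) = 4.74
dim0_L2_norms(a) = [2.69, 1.95, 1.6, 2.13, 2.19, 1.18, 3.07, 1.65]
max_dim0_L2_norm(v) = 1.63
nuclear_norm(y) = 11.89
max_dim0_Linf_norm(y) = 1.42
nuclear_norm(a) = 14.45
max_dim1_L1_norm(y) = 5.64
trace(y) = 2.28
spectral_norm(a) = 3.28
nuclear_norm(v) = 8.30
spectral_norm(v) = 2.17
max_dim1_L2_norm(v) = 1.66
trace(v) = -1.00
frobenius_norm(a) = 6.04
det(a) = 3.61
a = y + v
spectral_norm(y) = 2.57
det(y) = -0.09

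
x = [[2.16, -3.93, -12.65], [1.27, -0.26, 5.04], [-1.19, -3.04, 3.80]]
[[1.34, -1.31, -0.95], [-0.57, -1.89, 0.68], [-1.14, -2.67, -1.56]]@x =[[2.36, -2.04, -27.16], [-4.44, 0.66, 0.27], [-4.00, 9.92, -4.96]]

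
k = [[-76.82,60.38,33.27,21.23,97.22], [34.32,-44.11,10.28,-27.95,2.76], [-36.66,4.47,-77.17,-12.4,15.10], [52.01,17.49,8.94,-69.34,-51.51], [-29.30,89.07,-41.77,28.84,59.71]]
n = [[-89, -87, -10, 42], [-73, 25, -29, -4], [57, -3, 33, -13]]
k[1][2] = 10.28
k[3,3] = -69.34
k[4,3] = 28.84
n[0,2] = -10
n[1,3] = -4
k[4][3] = 28.84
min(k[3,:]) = -69.34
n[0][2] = -10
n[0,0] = -89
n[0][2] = -10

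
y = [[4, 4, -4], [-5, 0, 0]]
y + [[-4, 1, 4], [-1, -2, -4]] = [[0, 5, 0], [-6, -2, -4]]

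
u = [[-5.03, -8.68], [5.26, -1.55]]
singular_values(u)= [10.15, 5.27]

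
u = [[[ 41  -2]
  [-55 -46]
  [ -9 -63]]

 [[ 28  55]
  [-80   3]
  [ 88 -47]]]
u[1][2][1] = -47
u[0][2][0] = -9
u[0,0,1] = -2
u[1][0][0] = 28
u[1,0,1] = 55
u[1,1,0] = -80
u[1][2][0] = 88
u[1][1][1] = 3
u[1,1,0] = -80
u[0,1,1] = -46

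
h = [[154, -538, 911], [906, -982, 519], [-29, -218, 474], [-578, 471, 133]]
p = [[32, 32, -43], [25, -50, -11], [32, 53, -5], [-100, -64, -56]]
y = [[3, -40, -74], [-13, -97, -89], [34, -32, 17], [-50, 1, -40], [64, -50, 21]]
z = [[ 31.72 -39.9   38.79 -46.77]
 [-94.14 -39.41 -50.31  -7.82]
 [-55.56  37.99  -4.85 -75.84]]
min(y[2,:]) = -32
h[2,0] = -29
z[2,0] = -55.56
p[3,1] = -64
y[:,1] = [-40, -97, -32, 1, -50]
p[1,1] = -50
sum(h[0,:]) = 527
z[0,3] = -46.77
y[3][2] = -40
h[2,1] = -218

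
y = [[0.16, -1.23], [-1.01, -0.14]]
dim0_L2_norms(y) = [1.02, 1.24]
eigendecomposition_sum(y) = [[0.64, -0.62], [-0.51, 0.49]] + [[-0.48, -0.61], [-0.50, -0.63]]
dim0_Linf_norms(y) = [1.01, 1.23]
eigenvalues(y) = [1.13, -1.11]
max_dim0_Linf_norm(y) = 1.23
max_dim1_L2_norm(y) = 1.24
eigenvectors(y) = [[0.78, 0.69], [-0.62, 0.72]]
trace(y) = 0.02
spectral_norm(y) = 1.24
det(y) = -1.26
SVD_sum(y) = [[0.14,-1.23], [0.0,-0.03]] + [[0.02, 0.0],[-1.01, -0.11]]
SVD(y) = [[1.0, 0.02], [0.02, -1.00]] @ diag([1.2404536101718724, 1.0195463898281276]) @ [[0.11, -0.99], [0.99, 0.11]]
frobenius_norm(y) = 1.61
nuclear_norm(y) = 2.26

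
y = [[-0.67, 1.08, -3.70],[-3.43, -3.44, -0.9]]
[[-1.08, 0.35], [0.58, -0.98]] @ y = [[-0.48,-2.37,3.68], [2.97,4.0,-1.26]]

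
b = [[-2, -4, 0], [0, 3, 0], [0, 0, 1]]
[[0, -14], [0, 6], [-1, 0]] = b @ [[0, 3], [0, 2], [-1, 0]]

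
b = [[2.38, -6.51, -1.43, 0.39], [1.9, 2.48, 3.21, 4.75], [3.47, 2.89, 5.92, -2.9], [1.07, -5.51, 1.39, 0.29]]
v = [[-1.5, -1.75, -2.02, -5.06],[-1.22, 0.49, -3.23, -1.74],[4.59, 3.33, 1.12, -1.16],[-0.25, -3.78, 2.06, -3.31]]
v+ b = [[0.88, -8.26, -3.45, -4.67], [0.68, 2.97, -0.02, 3.01], [8.06, 6.22, 7.04, -4.06], [0.82, -9.29, 3.45, -3.02]]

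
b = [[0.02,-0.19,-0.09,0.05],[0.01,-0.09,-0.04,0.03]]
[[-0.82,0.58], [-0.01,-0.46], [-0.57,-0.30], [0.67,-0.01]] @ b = [[-0.01,0.1,0.05,-0.02],[-0.0,0.04,0.02,-0.01],[-0.01,0.14,0.06,-0.04],[0.01,-0.13,-0.06,0.03]]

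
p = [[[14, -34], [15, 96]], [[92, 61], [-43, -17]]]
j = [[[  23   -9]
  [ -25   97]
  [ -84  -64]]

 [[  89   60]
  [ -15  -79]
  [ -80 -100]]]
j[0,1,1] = 97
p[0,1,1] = 96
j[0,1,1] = 97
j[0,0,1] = -9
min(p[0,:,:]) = -34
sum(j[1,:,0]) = -6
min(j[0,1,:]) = -25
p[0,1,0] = 15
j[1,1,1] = -79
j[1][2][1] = -100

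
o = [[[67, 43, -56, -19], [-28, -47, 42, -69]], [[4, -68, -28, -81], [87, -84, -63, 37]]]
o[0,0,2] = -56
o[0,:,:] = [[67, 43, -56, -19], [-28, -47, 42, -69]]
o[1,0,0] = 4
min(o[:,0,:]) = -81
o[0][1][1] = -47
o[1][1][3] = 37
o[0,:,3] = [-19, -69]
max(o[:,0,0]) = 67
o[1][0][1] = -68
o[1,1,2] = -63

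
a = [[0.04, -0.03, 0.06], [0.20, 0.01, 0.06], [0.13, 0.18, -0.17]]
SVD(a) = [[0.07, -0.37, -0.93],[-0.37, -0.87, 0.32],[-0.93, 0.32, -0.2]] @ diag([0.29317732173779004, 0.20498114254564626, 0.005457950104007929]) @ [[-0.65, -0.59, 0.48], [-0.72, 0.29, -0.63], [0.23, -0.75, -0.62]]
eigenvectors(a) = [[0.19, 0.28, -0.24],[0.78, -0.73, -0.05],[0.60, -0.62, 0.97]]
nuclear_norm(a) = 0.50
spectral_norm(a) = 0.29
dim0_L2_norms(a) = [0.24, 0.18, 0.19]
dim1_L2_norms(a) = [0.08, 0.21, 0.28]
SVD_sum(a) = [[-0.01, -0.01, 0.01], [0.07, 0.06, -0.05], [0.18, 0.16, -0.13]] + [[0.05,-0.02,0.05], [0.13,-0.05,0.11], [-0.05,0.02,-0.04]] + [[-0.00,  0.00,  0.00], [0.00,  -0.0,  -0.0], [-0.00,  0.0,  0.0]]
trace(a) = -0.12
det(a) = 0.00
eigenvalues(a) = [0.11, -0.01, -0.21]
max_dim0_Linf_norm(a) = 0.2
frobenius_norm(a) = 0.36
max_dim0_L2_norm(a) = 0.24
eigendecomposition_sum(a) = [[0.04, 0.01, 0.01], [0.17, 0.03, 0.04], [0.13, 0.02, 0.03]] + [[-0.01, 0.0, -0.0], [0.02, -0.01, 0.01], [0.02, -0.01, 0.00]] + [[0.01,-0.04,0.05], [0.00,-0.01,0.01], [-0.02,0.17,-0.21]]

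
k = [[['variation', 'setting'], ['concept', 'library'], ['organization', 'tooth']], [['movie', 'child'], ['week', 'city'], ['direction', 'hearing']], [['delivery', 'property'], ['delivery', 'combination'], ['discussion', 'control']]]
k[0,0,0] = 'variation'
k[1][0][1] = 'child'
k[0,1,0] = 'concept'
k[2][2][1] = 'control'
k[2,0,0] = 'delivery'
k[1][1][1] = 'city'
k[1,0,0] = 'movie'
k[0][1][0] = 'concept'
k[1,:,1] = ['child', 'city', 'hearing']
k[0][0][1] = 'setting'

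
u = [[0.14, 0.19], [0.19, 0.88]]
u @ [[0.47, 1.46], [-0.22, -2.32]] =[[0.02, -0.24], [-0.1, -1.76]]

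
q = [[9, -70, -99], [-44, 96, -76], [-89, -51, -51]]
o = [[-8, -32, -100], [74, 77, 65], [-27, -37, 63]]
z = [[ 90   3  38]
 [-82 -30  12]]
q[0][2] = -99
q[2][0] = -89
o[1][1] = 77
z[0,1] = 3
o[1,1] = 77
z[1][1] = -30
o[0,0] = -8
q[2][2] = -51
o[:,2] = [-100, 65, 63]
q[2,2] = -51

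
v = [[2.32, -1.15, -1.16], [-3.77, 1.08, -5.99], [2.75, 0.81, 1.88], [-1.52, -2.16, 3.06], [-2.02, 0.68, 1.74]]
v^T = [[2.32, -3.77, 2.75, -1.52, -2.02], [-1.15, 1.08, 0.81, -2.16, 0.68], [-1.16, -5.99, 1.88, 3.06, 1.74]]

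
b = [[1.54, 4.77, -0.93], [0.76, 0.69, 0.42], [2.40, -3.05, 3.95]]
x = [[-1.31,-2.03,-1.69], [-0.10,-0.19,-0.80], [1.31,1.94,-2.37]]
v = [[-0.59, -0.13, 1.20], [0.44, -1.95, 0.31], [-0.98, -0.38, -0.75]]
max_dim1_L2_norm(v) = 2.02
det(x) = -0.11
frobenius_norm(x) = 4.53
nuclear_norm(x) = 6.39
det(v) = -3.43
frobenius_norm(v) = 2.75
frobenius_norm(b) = 7.61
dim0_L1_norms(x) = [2.72, 4.16, 4.86]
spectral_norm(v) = 2.04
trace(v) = -3.29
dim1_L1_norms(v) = [1.92, 2.7, 2.11]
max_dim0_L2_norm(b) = 5.7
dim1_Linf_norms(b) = [4.77, 0.76, 3.95]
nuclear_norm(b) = 10.42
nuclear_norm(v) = 4.64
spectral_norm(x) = 3.46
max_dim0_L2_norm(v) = 1.99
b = x @ v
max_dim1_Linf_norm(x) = 2.37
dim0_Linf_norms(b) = [2.4, 4.77, 3.95]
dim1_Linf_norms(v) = [1.2, 1.95, 0.98]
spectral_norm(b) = 6.57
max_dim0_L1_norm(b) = 8.51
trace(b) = 6.18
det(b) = 0.35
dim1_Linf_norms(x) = [2.03, 0.8, 2.37]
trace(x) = -3.87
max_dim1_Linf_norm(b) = 4.77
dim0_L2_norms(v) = [1.23, 1.99, 1.45]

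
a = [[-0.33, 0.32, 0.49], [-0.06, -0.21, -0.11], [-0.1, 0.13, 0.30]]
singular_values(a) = [0.77, 0.19, 0.08]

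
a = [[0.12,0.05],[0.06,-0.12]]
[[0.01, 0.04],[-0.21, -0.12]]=a @ [[-0.53, -0.1], [1.49, 0.95]]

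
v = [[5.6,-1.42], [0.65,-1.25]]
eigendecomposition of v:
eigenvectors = [[1.0,0.21], [0.10,0.98]]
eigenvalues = [5.46, -1.11]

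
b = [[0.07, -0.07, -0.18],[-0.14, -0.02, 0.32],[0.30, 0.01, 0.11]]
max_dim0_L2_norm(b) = 0.38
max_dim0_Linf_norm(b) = 0.32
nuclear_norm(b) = 0.79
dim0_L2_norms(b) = [0.34, 0.07, 0.38]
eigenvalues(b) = [(0.14+0.24j), (0.14-0.24j), (-0.12+0j)]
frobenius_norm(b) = 0.52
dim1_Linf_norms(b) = [0.18, 0.32, 0.3]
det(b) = -0.01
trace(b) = 0.16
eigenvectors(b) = [[-0.46+0.15j, (-0.46-0.15j), 0.14+0.00j], [0.66+0.00j, 0.66-0.00j, (0.96+0j)], [0.12+0.56j, (0.12-0.56j), (-0.23+0j)]]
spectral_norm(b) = 0.40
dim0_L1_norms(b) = [0.51, 0.1, 0.61]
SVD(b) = [[-0.49, 0.08, -0.87], [0.87, -0.08, -0.49], [-0.11, -0.99, -0.03]] @ diag([0.4002771474753145, 0.318744090459891, 0.07057201999321043]) @ [[-0.47, 0.04, 0.88], [-0.88, -0.04, -0.47], [-0.02, 1.0, -0.05]]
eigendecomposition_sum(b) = [[0.04+0.11j, (-0.03-0j), (-0.09+0.06j)], [-0.01-0.16j, (0.04+0.01j), 0.14-0.04j], [(0.14-0.04j), -0.01+0.03j, 0.06+0.12j]] + [[(0.04-0.11j), (-0.03+0j), -0.09-0.06j],[-0.01+0.16j, (0.04-0.01j), (0.14+0.04j)],[0.14+0.04j, (-0.01-0.03j), 0.06-0.12j]] + [[(-0.02-0j), -0.01-0.00j, 0j], [-0.12-0.00j, -0.09-0.00j, (0.03+0j)], [(0.03+0j), 0.02+0.00j, -0.01-0.00j]]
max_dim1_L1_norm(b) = 0.48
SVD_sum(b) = [[0.09, -0.01, -0.17],[-0.16, 0.01, 0.31],[0.02, -0.0, -0.04]] + [[-0.02, -0.00, -0.01], [0.02, 0.00, 0.01], [0.28, 0.01, 0.15]] + [[0.00, -0.06, 0.0], [0.0, -0.03, 0.0], [0.0, -0.0, 0.0]]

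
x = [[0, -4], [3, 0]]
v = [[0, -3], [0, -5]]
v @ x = [[-9, 0], [-15, 0]]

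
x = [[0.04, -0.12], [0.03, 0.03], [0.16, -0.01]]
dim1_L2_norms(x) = [0.13, 0.04, 0.16]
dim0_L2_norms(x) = [0.17, 0.12]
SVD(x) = [[-0.46, 0.85],[-0.1, -0.33],[-0.88, -0.40]] @ diag([0.1736396959645725, 0.11553898037169458]) @ [[-0.94,0.35], [-0.35,-0.94]]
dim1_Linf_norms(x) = [0.12, 0.03, 0.16]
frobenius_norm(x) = 0.21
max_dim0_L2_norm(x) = 0.17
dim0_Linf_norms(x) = [0.16, 0.12]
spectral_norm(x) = 0.17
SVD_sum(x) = [[0.07, -0.03], [0.02, -0.01], [0.14, -0.05]] + [[-0.03,-0.09], [0.01,0.04], [0.02,0.04]]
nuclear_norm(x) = 0.29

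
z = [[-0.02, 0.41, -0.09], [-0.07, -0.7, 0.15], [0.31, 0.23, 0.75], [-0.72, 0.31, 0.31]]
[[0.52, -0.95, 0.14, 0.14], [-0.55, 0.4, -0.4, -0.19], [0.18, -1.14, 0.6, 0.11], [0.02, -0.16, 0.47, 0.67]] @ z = [[-0.0,  0.95,  -0.04],  [-0.00,  -0.66,  -0.25],  [0.18,  1.04,  0.3],  [-0.33,  0.44,  0.53]]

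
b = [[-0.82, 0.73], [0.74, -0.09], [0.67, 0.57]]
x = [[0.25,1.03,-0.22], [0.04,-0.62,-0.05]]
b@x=[[-0.18,-1.3,0.14], [0.18,0.82,-0.16], [0.19,0.34,-0.18]]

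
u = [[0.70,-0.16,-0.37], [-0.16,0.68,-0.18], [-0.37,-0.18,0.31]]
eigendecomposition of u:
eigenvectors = [[-0.50, -0.86, -0.03], [-0.33, 0.23, -0.92], [-0.80, 0.45, 0.4]]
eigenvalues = [0.0, 0.93, 0.75]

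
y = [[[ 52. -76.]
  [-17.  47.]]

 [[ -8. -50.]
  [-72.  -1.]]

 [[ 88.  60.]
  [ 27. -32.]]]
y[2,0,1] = 60.0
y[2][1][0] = 27.0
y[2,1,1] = -32.0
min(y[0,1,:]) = -17.0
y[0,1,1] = 47.0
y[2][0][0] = 88.0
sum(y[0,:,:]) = 6.0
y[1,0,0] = -8.0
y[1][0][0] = -8.0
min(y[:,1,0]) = -72.0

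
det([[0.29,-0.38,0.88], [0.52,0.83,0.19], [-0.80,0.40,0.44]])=0.996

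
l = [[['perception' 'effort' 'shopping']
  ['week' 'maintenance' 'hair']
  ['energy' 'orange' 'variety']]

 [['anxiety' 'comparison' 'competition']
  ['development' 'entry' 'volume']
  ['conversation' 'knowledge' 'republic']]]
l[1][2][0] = 'conversation'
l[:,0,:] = [['perception', 'effort', 'shopping'], ['anxiety', 'comparison', 'competition']]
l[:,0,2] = ['shopping', 'competition']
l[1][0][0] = 'anxiety'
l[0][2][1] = 'orange'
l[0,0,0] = 'perception'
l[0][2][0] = 'energy'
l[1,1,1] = 'entry'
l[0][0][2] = 'shopping'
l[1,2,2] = 'republic'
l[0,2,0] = 'energy'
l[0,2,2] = 'variety'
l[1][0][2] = 'competition'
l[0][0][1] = 'effort'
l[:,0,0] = ['perception', 'anxiety']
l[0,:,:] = [['perception', 'effort', 'shopping'], ['week', 'maintenance', 'hair'], ['energy', 'orange', 'variety']]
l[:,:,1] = [['effort', 'maintenance', 'orange'], ['comparison', 'entry', 'knowledge']]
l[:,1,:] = [['week', 'maintenance', 'hair'], ['development', 'entry', 'volume']]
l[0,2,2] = 'variety'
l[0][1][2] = 'hair'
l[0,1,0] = 'week'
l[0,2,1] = 'orange'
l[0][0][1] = 'effort'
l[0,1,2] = 'hair'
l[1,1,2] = 'volume'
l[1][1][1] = 'entry'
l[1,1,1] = 'entry'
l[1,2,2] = 'republic'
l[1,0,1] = 'comparison'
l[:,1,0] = ['week', 'development']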